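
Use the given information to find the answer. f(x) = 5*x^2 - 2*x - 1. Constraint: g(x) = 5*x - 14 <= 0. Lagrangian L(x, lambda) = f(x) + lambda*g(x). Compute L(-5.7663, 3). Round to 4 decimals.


Step 1: Evaluate f(x).
f(-5.7663) = 5*(-5.7663)^2 - 2*(-5.7663) - 1 = 176.7837
Step 2: Evaluate g(x).
g(-5.7663) = 5*-5.7663 - 14 = -42.8315
Step 3: Compute Lagrangian.
L = 176.7837 + 3*-42.8315 = 48.2892


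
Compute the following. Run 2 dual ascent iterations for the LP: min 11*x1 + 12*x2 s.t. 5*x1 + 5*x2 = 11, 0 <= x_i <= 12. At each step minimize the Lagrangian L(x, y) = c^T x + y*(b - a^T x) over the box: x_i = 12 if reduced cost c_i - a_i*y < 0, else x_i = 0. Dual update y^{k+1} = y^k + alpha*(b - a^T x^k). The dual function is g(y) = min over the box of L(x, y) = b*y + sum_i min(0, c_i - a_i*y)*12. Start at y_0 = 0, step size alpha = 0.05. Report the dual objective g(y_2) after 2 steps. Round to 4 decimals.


Dual ascent for LP: min 11*x1 + 12*x2, 5*x1 + 5*x2 = 11, 0 <= x_i <= 12
Step 1: y^k = 0.0, reduced costs: (11.0, 12.0)
  x^k = (0.0, 0.0), subgradient = b - a^T x = 11.0
  y^{k+1} = 0.0 + 0.05*11.0 = 0.55
Step 2: y^k = 0.55, reduced costs: (8.25, 9.25)
  x^k = (0.0, 0.0), subgradient = b - a^T x = 11.0
  y^{k+1} = 0.55 + 0.05*11.0 = 1.1
Dual objective at y_2 = 1.1: reduced costs (5.5, 6.5), box minimizer x = (0.0, 0.0)
g(y_2) = b*y + (c1 - a1*y)*x1 + (c2 - a2*y)*x2 = 11*1.1 + 5.5*0.0 + 6.5*0.0 = 12.1 + 0.0 + 0.0 = 12.1


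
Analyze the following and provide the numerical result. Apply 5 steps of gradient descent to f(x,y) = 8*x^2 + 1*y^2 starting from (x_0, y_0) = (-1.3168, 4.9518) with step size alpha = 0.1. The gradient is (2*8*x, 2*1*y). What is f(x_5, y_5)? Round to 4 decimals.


Gradient descent on f(x,y) = 8*x^2 + 1*y^2.
Starting point: (-1.3168, 4.9518), alpha = 0.1
Step 1: grad_x = 2*8*-1.3168 = -21.0688, grad_y = 2*1*4.9518 = 9.9036
  x_1 = -1.3168 - 0.1*-21.0688 = 0.7901
  y_1 = 4.9518 - 0.1*9.9036 = 3.9614
Step 2: grad_x = 2*8*0.7901 = 12.6413, grad_y = 2*1*3.9614 = 7.9229
  x_2 = 0.7901 - 0.1*12.6413 = -0.474
  y_2 = 3.9614 - 0.1*7.9229 = 3.1692
Step 3: grad_x = 2*8*-0.474 = -7.5848, grad_y = 2*1*3.1692 = 6.3383
  x_3 = -0.474 - 0.1*-7.5848 = 0.2844
  y_3 = 3.1692 - 0.1*6.3383 = 2.5353
Step 4: grad_x = 2*8*0.2844 = 4.5509, grad_y = 2*1*2.5353 = 5.0706
  x_4 = 0.2844 - 0.1*4.5509 = -0.1707
  y_4 = 2.5353 - 0.1*5.0706 = 2.0283
Step 5: grad_x = 2*8*-0.1707 = -2.7305, grad_y = 2*1*2.0283 = 4.0565
  x_5 = -0.1707 - 0.1*-2.7305 = 0.1024
  y_5 = 2.0283 - 0.1*4.0565 = 1.6226
f(0.1024, 1.6226) = 8*0.1024^2 + 1*1.6226^2 = 2.7167


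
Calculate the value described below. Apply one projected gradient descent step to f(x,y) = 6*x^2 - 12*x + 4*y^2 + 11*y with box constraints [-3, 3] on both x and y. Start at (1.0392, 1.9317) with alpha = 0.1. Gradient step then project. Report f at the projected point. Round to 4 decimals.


Step 1: Compute gradient at (1.0392, 1.9317).
grad_x = 2*6*1.0392 - 12 = 0.4704
grad_y = 2*4*1.9317 + 11 = 26.4536
Step 2: Gradient step.
x_raw = 1.0392 - 0.1*0.4704 = 0.9922
y_raw = 1.9317 - 0.1*26.4536 = -0.7137
Step 3: Project onto [-3, 3].
x_proj = clip(0.9922) = 0.9922
y_proj = clip(-0.7137) = -0.7137
Step 4: Evaluate f.
f(0.9922, -0.7137) = -11.8126


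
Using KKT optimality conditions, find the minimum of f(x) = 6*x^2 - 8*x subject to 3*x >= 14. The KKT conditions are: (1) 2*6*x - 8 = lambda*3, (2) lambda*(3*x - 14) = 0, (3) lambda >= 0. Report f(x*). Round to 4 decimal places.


Step 1: Try lambda = 0 (constraint inactive).
x_unc = 8/(2*6) = 0.6667
Check: 3*0.6667 = 2.0001 < 14 -- violated!
Step 2: Constraint must be active: 3*x = 14
x* = 14/3 = 4.6667 (rounded; the exact value 14/3 is used below)
lambda = (2*6*(14/3) - 8)/3 = 16.0
Step 3: Compute optimal value.
f(x*) = 6*(14/3)^2 - 8*(14/3) = 93.3333


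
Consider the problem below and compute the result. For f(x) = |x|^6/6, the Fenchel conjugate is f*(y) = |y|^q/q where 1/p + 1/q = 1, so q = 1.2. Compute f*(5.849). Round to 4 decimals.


The conjugate exponent q satisfies 1/p + 1/q = 1.
p = 6, so q = 6/(6 - 1) = 1.2
|y|^q = 5.849^1.2 = 8.3272
f*(5.849) = 8.3272 / 1.2 = 6.9393


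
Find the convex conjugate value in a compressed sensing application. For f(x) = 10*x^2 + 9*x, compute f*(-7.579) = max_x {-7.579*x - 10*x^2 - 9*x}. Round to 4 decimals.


f*(y) = sup_x {y*x - a*x^2 - b*x} = sup_x {(y-b)*x - a*x^2}
FOC: (y - b) - 2a*x = 0 => x* = (y - b)/(2a)
x* = (-7.579 - 9)/(2*10) = -0.829
f*(-7.579) = (y-b)^2/(4a) = (-7.579 - 9)^2/(4*10)
= 274.8632/40 = 6.8716


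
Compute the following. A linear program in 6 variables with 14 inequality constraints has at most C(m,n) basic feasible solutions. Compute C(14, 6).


Each vertex corresponds to some choice of n active constraints out of m, so the number of vertices is at most C(m, n) = m! / (n!(m-n)!).
m = 14, n = 6
Numerator: 14 * 13 * 12 * 11 * 10 * 9
Denominator: 6! = 720
C(14, 6) = 3003


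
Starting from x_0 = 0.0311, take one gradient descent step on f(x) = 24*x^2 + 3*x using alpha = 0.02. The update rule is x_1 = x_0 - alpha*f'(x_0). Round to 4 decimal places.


We compute the gradient at x_0 and apply the update.
f'(x) = 48*x + 3
f'(0.0311) = 48*0.0311 + 3 = 4.4928
x_1 = 0.0311 - 0.02*4.4928 = -0.0588


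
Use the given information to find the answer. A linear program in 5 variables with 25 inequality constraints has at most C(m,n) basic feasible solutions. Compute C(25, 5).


Each vertex corresponds to some choice of n active constraints out of m, so the number of vertices is at most C(m, n) = m! / (n!(m-n)!).
m = 25, n = 5
Numerator: 25 * 24 * 23 * 22 * 21
Denominator: 5! = 120
C(25, 5) = 53130


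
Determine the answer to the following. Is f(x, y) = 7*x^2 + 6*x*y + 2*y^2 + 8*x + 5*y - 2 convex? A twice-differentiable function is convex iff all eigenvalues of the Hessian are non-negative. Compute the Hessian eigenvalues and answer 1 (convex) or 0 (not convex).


The Hessian of f(x,y) = 7*x^2 + 6*x*y + 2*y^2 + 8*x + 5*y - 2 is:
H = [[14, 6], [6, 4]]
Trace = 14 + 4 = 18
Determinant = 14*4 - (6)^2 = 20
Discriminant = (18)^2 - 4*20 = 244.0
Eigenvalues: lambda_1 = 1.1898, lambda_2 = 16.8102
The function is convex.

1


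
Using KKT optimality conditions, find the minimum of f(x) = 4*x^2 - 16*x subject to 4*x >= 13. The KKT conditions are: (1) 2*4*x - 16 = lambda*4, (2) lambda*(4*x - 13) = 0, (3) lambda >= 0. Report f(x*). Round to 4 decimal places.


Step 1: Try lambda = 0 (constraint inactive).
x_unc = 16/(2*4) = 2.0
Check: 4*2.0 = 8.0 < 13 -- violated!
Step 2: Constraint must be active: 4*x = 13
x* = 13/4 = 3.25
lambda = (2*4*3.25 - 16)/4 = 2.5
Step 3: Compute optimal value.
f(x*) = 4*3.25^2 - 16*3.25 = -9.75


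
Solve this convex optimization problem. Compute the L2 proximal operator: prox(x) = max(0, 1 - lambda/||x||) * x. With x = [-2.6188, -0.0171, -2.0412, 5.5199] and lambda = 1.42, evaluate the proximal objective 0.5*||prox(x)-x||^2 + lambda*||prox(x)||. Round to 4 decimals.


Step 1: Compute ||x||.
||x|| = 6.4416
Step 2: Compute scaling factor.
scale = max(0, 1 - 1.42/6.4416) = 0.7796
Step 3: prox(x) = [-2.0415, -0.0133, -1.5912, 4.3031]
||prox(x)|| = 5.0216
Step 4: Proximal objective.
0.5*||prox-x||^2 = 1.0082
lambda*||prox|| = 7.1307
Total = 8.1389


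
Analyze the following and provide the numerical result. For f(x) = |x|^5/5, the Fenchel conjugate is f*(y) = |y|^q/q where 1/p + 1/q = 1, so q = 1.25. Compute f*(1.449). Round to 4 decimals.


The conjugate exponent q satisfies 1/p + 1/q = 1.
p = 5, so q = 5/(5 - 1) = 1.25
|y|^q = 1.449^1.25 = 1.5898
f*(1.449) = 1.5898 / 1.25 = 1.2718


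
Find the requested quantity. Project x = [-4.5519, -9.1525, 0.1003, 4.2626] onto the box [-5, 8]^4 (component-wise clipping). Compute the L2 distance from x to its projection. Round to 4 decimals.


Project each component onto [-5, 8].
clip(-4.5519) = -4.5519, clip(-9.1525) = -5.0, clip(0.1003) = 0.1003, clip(4.2626) = 4.2626
Projection = [-4.5519, -5.0, 0.1003, 4.2626]
Squared diffs: [0.0, 17.2433, 0.0, 0.0]
Distance = sqrt(17.2433) = 4.1525


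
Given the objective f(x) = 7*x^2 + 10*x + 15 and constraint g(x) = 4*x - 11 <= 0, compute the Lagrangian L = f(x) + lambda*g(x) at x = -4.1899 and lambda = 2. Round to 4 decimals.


Step 1: Evaluate f(x).
f(-4.1899) = 7*(-4.1899)^2 + 10*(-4.1899) + 15 = 95.9878
Step 2: Evaluate g(x).
g(-4.1899) = 4*-4.1899 - 11 = -27.7596
Step 3: Compute Lagrangian.
L = 95.9878 + 2*-27.7596 = 40.4686


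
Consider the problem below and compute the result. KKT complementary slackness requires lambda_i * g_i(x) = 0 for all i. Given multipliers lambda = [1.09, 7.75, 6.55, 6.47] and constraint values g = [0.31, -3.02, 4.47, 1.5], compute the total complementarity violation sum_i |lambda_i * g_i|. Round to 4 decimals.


KKT complementary slackness check:
lambda_1 * g_1 = 1.09 * 0.31 = 0.3379
lambda_2 * g_2 = 7.75 * -3.02 = -23.405
lambda_3 * g_3 = 6.55 * 4.47 = 29.2785
lambda_4 * g_4 = 6.47 * 1.5 = 9.705
Total violation = 0.3379 + 23.405 + 29.2785 + 9.705 = 62.7264


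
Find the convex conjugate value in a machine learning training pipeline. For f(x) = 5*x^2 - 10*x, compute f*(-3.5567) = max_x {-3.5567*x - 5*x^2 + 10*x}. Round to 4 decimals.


f*(y) = sup_x {y*x - a*x^2 - b*x} = sup_x {(y-b)*x - a*x^2}
FOC: (y - b) - 2a*x = 0 => x* = (y - b)/(2a)
x* = (-3.5567 + 10)/(2*5) = 0.6443
f*(-3.5567) = (y-b)^2/(4a) = (-3.5567 + 10)^2/(4*5)
= 41.5161/20 = 2.0758


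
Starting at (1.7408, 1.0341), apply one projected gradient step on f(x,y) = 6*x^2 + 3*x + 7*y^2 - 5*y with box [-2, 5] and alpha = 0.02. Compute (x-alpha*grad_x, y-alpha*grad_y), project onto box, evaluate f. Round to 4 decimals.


Step 1: Compute gradient at (1.7408, 1.0341).
grad_x = 2*6*1.7408 + 3 = 23.8896
grad_y = 2*7*1.0341 - 5 = 9.4774
Step 2: Gradient step.
x_raw = 1.7408 - 0.02*23.8896 = 1.263
y_raw = 1.0341 - 0.02*9.4774 = 0.8446
Step 3: Project onto [-2, 5].
x_proj = clip(1.263) = 1.263
y_proj = clip(0.8446) = 0.8446
Step 4: Evaluate f.
f(1.263, 0.8446) = 14.1303


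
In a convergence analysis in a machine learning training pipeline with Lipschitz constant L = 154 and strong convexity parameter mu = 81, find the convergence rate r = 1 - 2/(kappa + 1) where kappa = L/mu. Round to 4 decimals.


Step 1: Compute the condition number.
kappa = L/mu = 154/81 = 1.9012
Step 2: Compute the convergence rate.
r = 1 - 2/(kappa + 1) = 1 - 2*mu/(L + mu) = (L - mu)/(L + mu) = 73/235 = 0.3106


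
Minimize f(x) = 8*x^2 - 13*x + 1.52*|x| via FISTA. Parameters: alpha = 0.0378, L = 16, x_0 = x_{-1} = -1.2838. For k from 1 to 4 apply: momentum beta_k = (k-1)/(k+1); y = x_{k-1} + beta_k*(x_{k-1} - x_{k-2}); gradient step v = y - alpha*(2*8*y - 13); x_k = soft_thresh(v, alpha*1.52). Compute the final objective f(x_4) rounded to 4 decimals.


FISTA on f(x) = 8*x^2 - 13*x + 1.52*|x|
L = 16, alpha = 0.0378
Iteration 1: beta = 0.0, y = -1.2838 + 0.0*(-1.2838 + 1.2838) = -1.2838
  grad(y) = -33.5408, v = y - alpha*grad = -0.016
  prox(v) = soft_thresh(-0.016, 0.0575) = 0.0
Iteration 2: beta = 0.3333, y = 0.0 + 0.3333*(0.0 + 1.2838) = 0.4279
  grad(y) = -6.1531, v = y - alpha*grad = 0.6605
  prox(v) = soft_thresh(0.6605, 0.0575) = 0.6031
Iteration 3: beta = 0.5, y = 0.6031 + 0.5*(0.6031 - 0.0) = 0.9046
  grad(y) = 1.4735, v = y - alpha*grad = 0.8489
  prox(v) = soft_thresh(0.8489, 0.0575) = 0.7914
Iteration 4: beta = 0.6, y = 0.7914 + 0.6*(0.7914 - 0.6031) = 0.9045
  grad(y) = 1.4715, v = y - alpha*grad = 0.8488
  prox(v) = soft_thresh(0.8488, 0.0575) = 0.7914
f(x_4) = 8*0.7914^2 - 13*0.7914 + 1.52*|0.7914| = -4.0748


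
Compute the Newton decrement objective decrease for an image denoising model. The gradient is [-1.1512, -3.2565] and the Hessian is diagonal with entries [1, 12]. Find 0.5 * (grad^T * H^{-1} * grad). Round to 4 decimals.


Step 1: H is diagonal, so H^(-1) * g = [-1.1512, -0.2714].
Step 2: g^T H^(-1) g = sum_i g_i^2 / H_ii
  = (-1.1512)^2/1 + (-3.2565)^2/12
  = 1.3253 + 0.8837 = 2.209
Step 3: Objective decrease = 0.5 * g^T H^(-1) g = 1.1045


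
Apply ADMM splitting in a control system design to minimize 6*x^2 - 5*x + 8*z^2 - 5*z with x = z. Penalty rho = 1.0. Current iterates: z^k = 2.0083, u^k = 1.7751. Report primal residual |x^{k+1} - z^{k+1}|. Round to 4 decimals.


ADMM iteration with rho = 1.0, z^k = 2.0083, u^k = 1.7751
Step 1: x-update.
Minimize 6*x^2 - 5*x + (1.0/2)*(x - 2.0083 + 1.7751)^2
FOC: (2*6 + 1.0)*x = 5 + 1.0*(2.0083 - 1.7751)
x^{k+1} = 0.4026
Step 2: z-update.
Minimize 8*z^2 - 5*z + (1.0/2)*(0.4026 - z + 1.7751)^2
FOC: (2*8 + 1.0)*z = 5 + 1.0*(0.4026 + 1.7751)
z^{k+1} = 0.4222
Step 3: u-update.
u^{k+1} = 1.7751 + 0.4026 - 0.4222 = 1.7554
Step 4: Primal residual = |0.4026 - 0.4222| = 0.0197


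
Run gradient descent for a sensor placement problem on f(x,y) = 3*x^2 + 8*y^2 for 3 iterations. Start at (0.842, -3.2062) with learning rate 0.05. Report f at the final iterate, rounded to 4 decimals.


Gradient descent on f(x,y) = 3*x^2 + 8*y^2.
Starting point: (0.842, -3.2062), alpha = 0.05
Step 1: grad_x = 2*3*0.842 = 5.052, grad_y = 2*8*-3.2062 = -51.2992
  x_1 = 0.842 - 0.05*5.052 = 0.5894
  y_1 = -3.2062 - 0.05*-51.2992 = -0.6412
Step 2: grad_x = 2*3*0.5894 = 3.5364, grad_y = 2*8*-0.6412 = -10.2598
  x_2 = 0.5894 - 0.05*3.5364 = 0.4126
  y_2 = -0.6412 - 0.05*-10.2598 = -0.1282
Step 3: grad_x = 2*3*0.4126 = 2.4755, grad_y = 2*8*-0.1282 = -2.052
  x_3 = 0.4126 - 0.05*2.4755 = 0.2888
  y_3 = -0.1282 - 0.05*-2.052 = -0.0256
f(0.2888, -0.0256) = 3*0.2888^2 + 8*(-0.0256)^2 = 0.2555


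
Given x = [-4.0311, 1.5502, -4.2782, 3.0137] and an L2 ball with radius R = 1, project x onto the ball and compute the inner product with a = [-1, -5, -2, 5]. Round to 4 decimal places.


Step 1: Compute ||x|| (intermediates to 6 decimals).
||x|| = sqrt((-4.0311)^2 + 1.5502^2 + (-4.2782)^2 + 3.0137^2) = 6.785151
Step 2: Project.
Since ||x|| > R, scale = R/||x|| = 1/6.785151 = 0.147381, proj(x) = scale * x
proj(x) = [-0.594108, 0.22847, -0.630525, 0.444162]
Step 3: Dot product.
a^T * proj(x) = -1*(-0.594108) - 5*0.22847 - 2*(-0.630525) + 5*0.444162 = 2.9336


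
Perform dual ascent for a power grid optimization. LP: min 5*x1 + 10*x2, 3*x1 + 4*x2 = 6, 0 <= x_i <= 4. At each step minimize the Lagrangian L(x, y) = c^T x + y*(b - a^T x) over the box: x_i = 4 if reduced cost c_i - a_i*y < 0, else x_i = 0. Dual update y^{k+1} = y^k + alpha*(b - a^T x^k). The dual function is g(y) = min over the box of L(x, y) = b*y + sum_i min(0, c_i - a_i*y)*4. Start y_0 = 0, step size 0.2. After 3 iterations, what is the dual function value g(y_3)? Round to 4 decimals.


Dual ascent for LP: min 5*x1 + 10*x2, 3*x1 + 4*x2 = 6, 0 <= x_i <= 4
Step 1: y^k = 0.0, reduced costs: (5.0, 10.0)
  x^k = (0.0, 0.0), subgradient = b - a^T x = 6.0
  y^{k+1} = 0.0 + 0.2*6.0 = 1.2
Step 2: y^k = 1.2, reduced costs: (1.4, 5.2)
  x^k = (0.0, 0.0), subgradient = b - a^T x = 6.0
  y^{k+1} = 1.2 + 0.2*6.0 = 2.4
Step 3: y^k = 2.4, reduced costs: (-2.2, 0.4)
  x^k = (4.0, 0.0), subgradient = b - a^T x = -6.0
  y^{k+1} = 2.4 + 0.2*-6.0 = 1.2
Dual objective at y_3 = 1.2: reduced costs (1.4, 5.2), box minimizer x = (0.0, 0.0)
g(y_3) = b*y + (c1 - a1*y)*x1 + (c2 - a2*y)*x2 = 6*1.2 + 1.4*0.0 + 5.2*0.0 = 7.2 + 0.0 + 0.0 = 7.2


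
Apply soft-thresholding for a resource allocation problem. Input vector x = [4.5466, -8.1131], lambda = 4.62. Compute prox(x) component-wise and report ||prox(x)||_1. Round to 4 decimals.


Soft-thresholding with lambda = 4.62:
prox(4.5466) = sign(4.5466)*max(|4.5466| - 4.62, 0) = 0.0
prox(-8.1131) = sign(-8.1131)*max(|-8.1131| - 4.62, 0) = -3.4931
prox(x) = [0.0, -3.4931]
||prox(x)||_1 = 0.0 + 3.4931 = 3.4931


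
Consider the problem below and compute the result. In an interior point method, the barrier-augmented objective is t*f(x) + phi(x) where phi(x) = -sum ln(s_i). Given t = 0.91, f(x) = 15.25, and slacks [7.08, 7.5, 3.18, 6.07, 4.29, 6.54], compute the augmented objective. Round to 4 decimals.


Step 1: Compute log-barrier.
ln values: [1.9573, 2.0149, 1.1569, 1.8034, 1.4563, 1.8779]
phi = -(1.9573 + 2.0149 + 1.1569 + 1.8034 + 1.4563 + 1.8779) = -10.2666
Step 2: Compute augmented objective.
t*f(x) = 0.91*15.25 = 13.8775
Total = 13.8775 - 10.2666 = 3.6109


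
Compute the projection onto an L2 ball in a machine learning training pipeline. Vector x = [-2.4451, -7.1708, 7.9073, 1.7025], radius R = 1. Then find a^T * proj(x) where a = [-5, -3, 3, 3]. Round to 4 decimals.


Step 1: Compute ||x|| (intermediates to 6 decimals).
||x|| = sqrt((-2.4451)^2 + (-7.1708)^2 + 7.9073^2 + 1.7025^2) = 11.082544
Step 2: Project.
Since ||x|| > R, scale = R/||x|| = 1/11.082544 = 0.090232, proj(x) = scale * x
proj(x) = [-0.220626, -0.647036, 0.713491, 0.15362]
Step 3: Dot product.
a^T * proj(x) = -5*(-0.220626) - 3*(-0.647036) + 3*0.713491 + 3*0.15362 = 5.6456


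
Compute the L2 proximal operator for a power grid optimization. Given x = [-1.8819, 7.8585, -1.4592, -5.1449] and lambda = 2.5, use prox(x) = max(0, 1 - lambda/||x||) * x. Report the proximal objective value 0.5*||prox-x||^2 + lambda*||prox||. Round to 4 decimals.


Step 1: Compute ||x||.
||x|| = 9.69
Step 2: Compute scaling factor.
scale = max(0, 1 - 2.5/9.69) = 0.742
Step 3: prox(x) = [-1.3964, 5.831, -1.0827, -3.8175]
||prox(x)|| = 7.19
Step 4: Proximal objective.
0.5*||prox-x||^2 = 3.125
lambda*||prox|| = 17.975
Total = 21.1001


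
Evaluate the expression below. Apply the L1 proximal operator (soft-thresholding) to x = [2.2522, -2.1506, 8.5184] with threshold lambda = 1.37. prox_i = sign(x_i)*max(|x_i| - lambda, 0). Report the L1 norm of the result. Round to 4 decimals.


Soft-thresholding with lambda = 1.37:
prox(2.2522) = sign(2.2522)*max(|2.2522| - 1.37, 0) = 0.8822
prox(-2.1506) = sign(-2.1506)*max(|-2.1506| - 1.37, 0) = -0.7806
prox(8.5184) = sign(8.5184)*max(|8.5184| - 1.37, 0) = 7.1484
prox(x) = [0.8822, -0.7806, 7.1484]
||prox(x)||_1 = 0.8822 + 0.7806 + 7.1484 = 8.8112


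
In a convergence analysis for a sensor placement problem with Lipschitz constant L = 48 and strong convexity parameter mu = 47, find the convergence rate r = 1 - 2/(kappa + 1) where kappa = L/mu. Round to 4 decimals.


Step 1: Compute the condition number.
kappa = L/mu = 48/47 = 1.0213
Step 2: Compute the convergence rate.
r = 1 - 2/(kappa + 1) = 1 - 2*mu/(L + mu) = (L - mu)/(L + mu) = 1/95 = 0.0105


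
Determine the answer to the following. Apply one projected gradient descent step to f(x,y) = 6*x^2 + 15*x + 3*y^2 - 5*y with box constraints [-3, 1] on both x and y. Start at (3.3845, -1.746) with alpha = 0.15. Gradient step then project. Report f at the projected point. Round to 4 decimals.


Step 1: Compute gradient at (3.3845, -1.746).
grad_x = 2*6*3.3845 + 15 = 55.614
grad_y = 2*3*-1.746 - 5 = -15.476
Step 2: Gradient step.
x_raw = 3.3845 - 0.15*55.614 = -4.9576
y_raw = -1.746 - 0.15*-15.476 = 0.5754
Step 3: Project onto [-3, 1].
x_proj = clip(-4.9576) = -3.0
y_proj = clip(0.5754) = 0.5754
Step 4: Evaluate f.
f(-3.0, 0.5754) = 7.1163


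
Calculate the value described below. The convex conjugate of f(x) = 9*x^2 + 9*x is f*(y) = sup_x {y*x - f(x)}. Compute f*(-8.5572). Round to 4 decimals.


f*(y) = sup_x {y*x - a*x^2 - b*x} = sup_x {(y-b)*x - a*x^2}
FOC: (y - b) - 2a*x = 0 => x* = (y - b)/(2a)
x* = (-8.5572 - 9)/(2*9) = -0.9754
f*(-8.5572) = (y-b)^2/(4a) = (-8.5572 - 9)^2/(4*9)
= 308.2553/36 = 8.5626


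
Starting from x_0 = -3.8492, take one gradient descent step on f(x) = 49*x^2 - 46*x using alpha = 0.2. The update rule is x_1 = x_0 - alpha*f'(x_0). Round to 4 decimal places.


We compute the gradient at x_0 and apply the update.
f'(x) = 98*x - 46
f'(-3.8492) = 98*-3.8492 - 46 = -423.2216
x_1 = -3.8492 - 0.2*-423.2216 = 80.7951


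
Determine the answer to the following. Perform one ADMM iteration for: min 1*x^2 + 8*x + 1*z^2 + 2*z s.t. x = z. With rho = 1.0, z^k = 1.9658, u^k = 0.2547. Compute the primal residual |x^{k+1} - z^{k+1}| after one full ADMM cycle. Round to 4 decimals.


ADMM iteration with rho = 1.0, z^k = 1.9658, u^k = 0.2547
Step 1: x-update.
Minimize 1*x^2 + 8*x + (1.0/2)*(x - 1.9658 + 0.2547)^2
FOC: (2*1 + 1.0)*x = -8 + 1.0*(1.9658 - 0.2547)
x^{k+1} = -2.0963
Step 2: z-update.
Minimize 1*z^2 + 2*z + (1.0/2)*(-2.0963 - z + 0.2547)^2
FOC: (2*1 + 1.0)*z = -2 + 1.0*(-2.0963 + 0.2547)
z^{k+1} = -1.2805
Step 3: u-update.
u^{k+1} = 0.2547 - 2.0963 + 1.2805 = -0.5611
Step 4: Primal residual = |-2.0963 + 1.2805| = 0.8158


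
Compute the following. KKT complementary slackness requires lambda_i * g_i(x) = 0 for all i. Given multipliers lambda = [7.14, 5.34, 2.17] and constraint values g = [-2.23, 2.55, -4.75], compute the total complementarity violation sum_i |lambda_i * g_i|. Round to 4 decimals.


KKT complementary slackness check:
lambda_1 * g_1 = 7.14 * -2.23 = -15.9222
lambda_2 * g_2 = 5.34 * 2.55 = 13.617
lambda_3 * g_3 = 2.17 * -4.75 = -10.3075
Total violation = 15.9222 + 13.617 + 10.3075 = 39.8467


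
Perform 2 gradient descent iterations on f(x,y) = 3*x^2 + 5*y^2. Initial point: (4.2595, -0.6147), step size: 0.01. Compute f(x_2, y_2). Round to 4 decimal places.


Gradient descent on f(x,y) = 3*x^2 + 5*y^2.
Starting point: (4.2595, -0.6147), alpha = 0.01
Step 1: grad_x = 2*3*4.2595 = 25.557, grad_y = 2*5*-0.6147 = -6.147
  x_1 = 4.2595 - 0.01*25.557 = 4.0039
  y_1 = -0.6147 - 0.01*-6.147 = -0.5532
Step 2: grad_x = 2*3*4.0039 = 24.0236, grad_y = 2*5*-0.5532 = -5.5323
  x_2 = 4.0039 - 0.01*24.0236 = 3.7637
  y_2 = -0.5532 - 0.01*-5.5323 = -0.4979
f(3.7637, -0.4979) = 3*3.7637^2 + 5*(-0.4979)^2 = 43.7357


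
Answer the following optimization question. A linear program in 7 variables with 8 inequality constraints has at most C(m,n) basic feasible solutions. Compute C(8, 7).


Each vertex corresponds to some choice of n active constraints out of m, so the number of vertices is at most C(m, n) = m! / (n!(m-n)!).
m = 8, n = 7
Numerator: 8 * 7 * 6 * 5 * 4 * 3 * 2
Denominator: 7! = 5040
C(8, 7) = 8


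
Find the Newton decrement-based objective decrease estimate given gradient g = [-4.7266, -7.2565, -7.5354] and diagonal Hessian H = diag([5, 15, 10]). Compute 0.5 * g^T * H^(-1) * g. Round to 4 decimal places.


Step 1: H is diagonal, so H^(-1) * g = [-0.9453, -0.4838, -0.7535].
Step 2: g^T H^(-1) g = sum_i g_i^2 / H_ii
  = (-4.7266)^2/5 + (-7.2565)^2/15 + (-7.5354)^2/10
  = 4.4681 + 3.5105 + 5.6782 = 13.6568
Step 3: Objective decrease = 0.5 * g^T H^(-1) g = 6.8284


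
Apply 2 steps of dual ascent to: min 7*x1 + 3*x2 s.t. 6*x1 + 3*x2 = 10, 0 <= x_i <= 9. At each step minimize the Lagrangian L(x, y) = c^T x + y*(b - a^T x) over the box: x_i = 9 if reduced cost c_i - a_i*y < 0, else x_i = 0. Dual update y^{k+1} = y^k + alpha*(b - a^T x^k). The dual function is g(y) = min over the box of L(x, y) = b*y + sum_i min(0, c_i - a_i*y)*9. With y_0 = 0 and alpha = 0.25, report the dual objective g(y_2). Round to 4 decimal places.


Dual ascent for LP: min 7*x1 + 3*x2, 6*x1 + 3*x2 = 10, 0 <= x_i <= 9
Step 1: y^k = 0.0, reduced costs: (7.0, 3.0)
  x^k = (0.0, 0.0), subgradient = b - a^T x = 10.0
  y^{k+1} = 0.0 + 0.25*10.0 = 2.5
Step 2: y^k = 2.5, reduced costs: (-8.0, -4.5)
  x^k = (9.0, 9.0), subgradient = b - a^T x = -71.0
  y^{k+1} = 2.5 + 0.25*-71.0 = -15.25
Dual objective at y_2 = -15.25: reduced costs (98.5, 48.75), box minimizer x = (0.0, 0.0)
g(y_2) = b*y + (c1 - a1*y)*x1 + (c2 - a2*y)*x2 = 10*(-15.25) + 98.5*0.0 + 48.75*0.0 = -152.5 + 0.0 + 0.0 = -152.5


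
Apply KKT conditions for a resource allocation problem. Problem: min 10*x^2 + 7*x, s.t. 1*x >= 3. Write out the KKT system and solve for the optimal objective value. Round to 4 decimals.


Step 1: Try lambda = 0 (constraint inactive).
x_unc = -7/(2*10) = -0.35
Check: 1*-0.35 = -0.35 < 3 -- violated!
Step 2: Constraint must be active: 1*x = 3
x* = 3/1 = 3.0
lambda = (2*10*3.0 + 7)/1 = 67.0
Step 3: Compute optimal value.
f(x*) = 10*3.0^2 + 7*3.0 = 111.0


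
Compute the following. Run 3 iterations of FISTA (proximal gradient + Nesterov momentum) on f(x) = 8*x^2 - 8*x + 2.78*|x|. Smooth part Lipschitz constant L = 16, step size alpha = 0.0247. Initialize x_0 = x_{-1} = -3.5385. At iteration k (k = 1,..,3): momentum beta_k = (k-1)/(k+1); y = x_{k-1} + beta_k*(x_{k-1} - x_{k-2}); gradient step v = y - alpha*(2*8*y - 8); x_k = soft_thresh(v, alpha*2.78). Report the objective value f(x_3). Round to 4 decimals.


FISTA on f(x) = 8*x^2 - 8*x + 2.78*|x|
L = 16, alpha = 0.0247
Iteration 1: beta = 0.0, y = -3.5385 + 0.0*(-3.5385 + 3.5385) = -3.5385
  grad(y) = -64.616, v = y - alpha*grad = -1.9425
  prox(v) = soft_thresh(-1.9425, 0.0687) = -1.8738
Iteration 2: beta = 0.3333, y = -1.8738 + 0.3333*(-1.8738 + 3.5385) = -1.3189
  grad(y) = -29.1028, v = y - alpha*grad = -0.6001
  prox(v) = soft_thresh(-0.6001, 0.0687) = -0.5314
Iteration 3: beta = 0.5, y = -0.5314 + 0.5*(-0.5314 + 1.8738) = 0.1398
  grad(y) = -5.7635, v = y - alpha*grad = 0.2821
  prox(v) = soft_thresh(0.2821, 0.0687) = 0.2135
f(x_3) = 8*0.2135^2 - 8*0.2135 + 2.78*|0.2135| = -0.7498


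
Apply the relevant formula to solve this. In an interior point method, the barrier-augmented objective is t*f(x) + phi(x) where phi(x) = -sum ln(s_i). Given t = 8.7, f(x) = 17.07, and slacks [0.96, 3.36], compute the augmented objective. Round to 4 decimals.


Step 1: Compute log-barrier.
ln values: [-0.0408, 1.2119]
phi = -(-0.0408 + 1.2119) = -1.1711
Step 2: Compute augmented objective.
t*f(x) = 8.7*17.07 = 148.509
Total = 148.509 - 1.1711 = 147.3379


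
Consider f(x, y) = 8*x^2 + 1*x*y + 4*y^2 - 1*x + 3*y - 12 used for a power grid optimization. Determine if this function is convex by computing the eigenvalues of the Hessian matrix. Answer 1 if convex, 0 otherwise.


The Hessian of f(x,y) = 8*x^2 + 1*x*y + 4*y^2 - 1*x + 3*y - 12 is:
H = [[16, 1], [1, 8]]
Trace = 16 + 8 = 24
Determinant = 16*8 - (1)^2 = 127
Discriminant = (24)^2 - 4*127 = 68.0
Eigenvalues: lambda_1 = 7.8769, lambda_2 = 16.1231
The function is convex.

1


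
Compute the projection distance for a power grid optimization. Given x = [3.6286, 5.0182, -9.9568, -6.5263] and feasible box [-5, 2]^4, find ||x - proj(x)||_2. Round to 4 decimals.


Project each component onto [-5, 2].
clip(3.6286) = 2.0, clip(5.0182) = 2.0, clip(-9.9568) = -5.0, clip(-6.5263) = -5.0
Projection = [2.0, 2.0, -5.0, -5.0]
Squared diffs: [2.6523, 9.1095, 24.5699, 2.3296]
Distance = sqrt(38.6613) = 6.2178


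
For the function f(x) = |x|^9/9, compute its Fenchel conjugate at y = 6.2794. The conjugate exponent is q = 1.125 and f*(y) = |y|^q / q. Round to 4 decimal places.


The conjugate exponent q satisfies 1/p + 1/q = 1.
p = 9, so q = 9/(9 - 1) = 1.125
|y|^q = 6.2794^1.125 = 7.9006
f*(6.2794) = 7.9006 / 1.125 = 7.0227


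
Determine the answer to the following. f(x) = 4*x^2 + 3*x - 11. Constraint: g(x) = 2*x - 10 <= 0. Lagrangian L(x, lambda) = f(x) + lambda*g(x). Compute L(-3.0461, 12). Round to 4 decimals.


Step 1: Evaluate f(x).
f(-3.0461) = 4*(-3.0461)^2 + 3*(-3.0461) - 11 = 16.9766
Step 2: Evaluate g(x).
g(-3.0461) = 2*-3.0461 - 10 = -16.0922
Step 3: Compute Lagrangian.
L = 16.9766 + 12*-16.0922 = -176.1298


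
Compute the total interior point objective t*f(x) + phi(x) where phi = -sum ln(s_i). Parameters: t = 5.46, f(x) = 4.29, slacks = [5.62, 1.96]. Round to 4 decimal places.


Step 1: Compute log-barrier.
ln values: [1.7263, 0.6729]
phi = -(1.7263 + 0.6729) = -2.3993
Step 2: Compute augmented objective.
t*f(x) = 5.46*4.29 = 23.4234
Total = 23.4234 - 2.3993 = 21.0241


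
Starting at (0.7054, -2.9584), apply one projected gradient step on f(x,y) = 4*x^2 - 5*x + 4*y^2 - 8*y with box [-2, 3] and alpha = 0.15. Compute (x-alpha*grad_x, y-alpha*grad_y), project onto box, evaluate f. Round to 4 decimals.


Step 1: Compute gradient at (0.7054, -2.9584).
grad_x = 2*4*0.7054 - 5 = 0.6432
grad_y = 2*4*-2.9584 - 8 = -31.6672
Step 2: Gradient step.
x_raw = 0.7054 - 0.15*0.6432 = 0.6089
y_raw = -2.9584 - 0.15*-31.6672 = 1.7917
Step 3: Project onto [-2, 3].
x_proj = clip(0.6089) = 0.6089
y_proj = clip(1.7917) = 1.7917
Step 4: Evaluate f.
f(0.6089, 1.7917) = -3.0544


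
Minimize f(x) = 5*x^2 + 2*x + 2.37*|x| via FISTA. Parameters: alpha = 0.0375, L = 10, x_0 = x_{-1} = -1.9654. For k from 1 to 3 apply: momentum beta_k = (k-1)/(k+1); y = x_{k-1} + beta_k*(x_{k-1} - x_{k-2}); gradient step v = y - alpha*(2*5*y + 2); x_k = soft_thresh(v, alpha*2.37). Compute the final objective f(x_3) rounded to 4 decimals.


FISTA on f(x) = 5*x^2 + 2*x + 2.37*|x|
L = 10, alpha = 0.0375
Iteration 1: beta = 0.0, y = -1.9654 + 0.0*(-1.9654 + 1.9654) = -1.9654
  grad(y) = -17.654, v = y - alpha*grad = -1.3034
  prox(v) = soft_thresh(-1.3034, 0.0889) = -1.2145
Iteration 2: beta = 0.3333, y = -1.2145 + 0.3333*(-1.2145 + 1.9654) = -0.9642
  grad(y) = -7.642, v = y - alpha*grad = -0.6776
  prox(v) = soft_thresh(-0.6776, 0.0889) = -0.5888
Iteration 3: beta = 0.5, y = -0.5888 + 0.5*(-0.5888 + 1.2145) = -0.2759
  grad(y) = -0.7588, v = y - alpha*grad = -0.2474
  prox(v) = soft_thresh(-0.2474, 0.0889) = -0.1585
f(x_3) = 5*(-0.1585)^2 + 2*(-0.1585) + 2.37*|-0.1585| = 0.1843


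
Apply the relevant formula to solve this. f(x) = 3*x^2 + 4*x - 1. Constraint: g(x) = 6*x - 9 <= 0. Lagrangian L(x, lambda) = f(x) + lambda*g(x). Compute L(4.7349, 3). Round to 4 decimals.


Step 1: Evaluate f(x).
f(4.7349) = 3*4.7349^2 + 4*4.7349 - 1 = 85.1974
Step 2: Evaluate g(x).
g(4.7349) = 6*4.7349 - 9 = 19.4094
Step 3: Compute Lagrangian.
L = 85.1974 + 3*19.4094 = 143.4256


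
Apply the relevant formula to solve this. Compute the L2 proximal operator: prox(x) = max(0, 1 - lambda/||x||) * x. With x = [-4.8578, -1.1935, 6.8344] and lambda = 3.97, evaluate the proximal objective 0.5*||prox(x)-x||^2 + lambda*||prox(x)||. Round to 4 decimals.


Step 1: Compute ||x||.
||x|| = 8.4695
Step 2: Compute scaling factor.
scale = max(0, 1 - 3.97/8.4695) = 0.5313
Step 3: prox(x) = [-2.5807, -0.6341, 3.6308]
||prox(x)|| = 4.4995
Step 4: Proximal objective.
0.5*||prox-x||^2 = 7.8805
lambda*||prox|| = 17.863
Total = 25.7433


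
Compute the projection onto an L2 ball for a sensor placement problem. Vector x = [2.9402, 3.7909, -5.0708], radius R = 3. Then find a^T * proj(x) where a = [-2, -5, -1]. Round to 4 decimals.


Step 1: Compute ||x|| (intermediates to 6 decimals).
||x|| = sqrt(2.9402^2 + 3.7909^2 + (-5.0708)^2) = 6.980595
Step 2: Project.
Since ||x|| > R, scale = R/||x|| = 3/6.980595 = 0.429763, proj(x) = scale * x
proj(x) = [1.263589, 1.629189, -2.179242]
Step 3: Dot product.
a^T * proj(x) = -2*1.263589 - 5*1.629189 - 1*(-2.179242) = -8.4939


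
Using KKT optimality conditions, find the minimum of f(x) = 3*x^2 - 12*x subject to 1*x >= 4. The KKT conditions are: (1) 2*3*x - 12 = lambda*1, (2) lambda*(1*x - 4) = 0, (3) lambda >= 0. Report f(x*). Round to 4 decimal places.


Step 1: Try lambda = 0 (constraint inactive).
x_unc = 12/(2*3) = 2.0
Check: 1*2.0 = 2.0 < 4 -- violated!
Step 2: Constraint must be active: 1*x = 4
x* = 4/1 = 4.0
lambda = (2*3*4.0 - 12)/1 = 12.0
Step 3: Compute optimal value.
f(x*) = 3*4.0^2 - 12*4.0 = 0.0


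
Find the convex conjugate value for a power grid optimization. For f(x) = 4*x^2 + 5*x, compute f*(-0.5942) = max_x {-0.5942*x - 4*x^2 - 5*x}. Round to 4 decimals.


f*(y) = sup_x {y*x - a*x^2 - b*x} = sup_x {(y-b)*x - a*x^2}
FOC: (y - b) - 2a*x = 0 => x* = (y - b)/(2a)
x* = (-0.5942 - 5)/(2*4) = -0.6993
f*(-0.5942) = (y-b)^2/(4a) = (-0.5942 - 5)^2/(4*4)
= 31.2951/16 = 1.9559


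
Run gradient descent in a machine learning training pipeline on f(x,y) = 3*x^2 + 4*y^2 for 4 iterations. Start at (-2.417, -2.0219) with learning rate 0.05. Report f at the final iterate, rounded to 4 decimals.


Gradient descent on f(x,y) = 3*x^2 + 4*y^2.
Starting point: (-2.417, -2.0219), alpha = 0.05
Step 1: grad_x = 2*3*-2.417 = -14.502, grad_y = 2*4*-2.0219 = -16.1752
  x_1 = -2.417 - 0.05*-14.502 = -1.6919
  y_1 = -2.0219 - 0.05*-16.1752 = -1.2131
Step 2: grad_x = 2*3*-1.6919 = -10.1514, grad_y = 2*4*-1.2131 = -9.7051
  x_2 = -1.6919 - 0.05*-10.1514 = -1.1843
  y_2 = -1.2131 - 0.05*-9.7051 = -0.7279
Step 3: grad_x = 2*3*-1.1843 = -7.106, grad_y = 2*4*-0.7279 = -5.8231
  x_3 = -1.1843 - 0.05*-7.106 = -0.829
  y_3 = -0.7279 - 0.05*-5.8231 = -0.4367
Step 4: grad_x = 2*3*-0.829 = -4.9742, grad_y = 2*4*-0.4367 = -3.4938
  x_4 = -0.829 - 0.05*-4.9742 = -0.5803
  y_4 = -0.4367 - 0.05*-3.4938 = -0.262
f(-0.5803, -0.262) = 3*(-0.5803)^2 + 4*(-0.262)^2 = 1.285


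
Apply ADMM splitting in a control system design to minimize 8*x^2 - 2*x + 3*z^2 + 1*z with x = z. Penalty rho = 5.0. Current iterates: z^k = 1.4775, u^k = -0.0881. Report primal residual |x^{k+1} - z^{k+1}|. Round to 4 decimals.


ADMM iteration with rho = 5.0, z^k = 1.4775, u^k = -0.0881
Step 1: x-update.
Minimize 8*x^2 - 2*x + (5.0/2)*(x - 1.4775 - 0.0881)^2
FOC: (2*8 + 5.0)*x = 2 + 5.0*(1.4775 + 0.0881)
x^{k+1} = 0.468
Step 2: z-update.
Minimize 3*z^2 + 1*z + (5.0/2)*(0.468 - z - 0.0881)^2
FOC: (2*3 + 5.0)*z = -1 + 5.0*(0.468 - 0.0881)
z^{k+1} = 0.0818
Step 3: u-update.
u^{k+1} = -0.0881 + 0.468 - 0.0818 = 0.2981
Step 4: Primal residual = |0.468 - 0.0818| = 0.3862


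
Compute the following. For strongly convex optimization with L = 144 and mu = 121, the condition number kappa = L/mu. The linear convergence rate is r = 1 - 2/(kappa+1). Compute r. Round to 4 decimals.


Step 1: Compute the condition number.
kappa = L/mu = 144/121 = 1.1901
Step 2: Compute the convergence rate.
r = 1 - 2/(kappa + 1) = 1 - 2*mu/(L + mu) = (L - mu)/(L + mu) = 23/265 = 0.0868


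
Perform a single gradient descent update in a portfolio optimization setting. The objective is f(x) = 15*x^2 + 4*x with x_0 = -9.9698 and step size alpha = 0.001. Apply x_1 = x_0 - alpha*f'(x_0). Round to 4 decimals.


We compute the gradient at x_0 and apply the update.
f'(x) = 30*x + 4
f'(-9.9698) = 30*-9.9698 + 4 = -295.094
x_1 = -9.9698 - 0.001*-295.094 = -9.6747


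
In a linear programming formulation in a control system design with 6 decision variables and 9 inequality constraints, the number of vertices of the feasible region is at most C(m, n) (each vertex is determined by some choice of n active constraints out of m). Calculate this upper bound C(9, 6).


Each vertex corresponds to some choice of n active constraints out of m, so the number of vertices is at most C(m, n) = m! / (n!(m-n)!).
m = 9, n = 6
Numerator: 9 * 8 * 7 * 6 * 5 * 4
Denominator: 6! = 720
C(9, 6) = 84


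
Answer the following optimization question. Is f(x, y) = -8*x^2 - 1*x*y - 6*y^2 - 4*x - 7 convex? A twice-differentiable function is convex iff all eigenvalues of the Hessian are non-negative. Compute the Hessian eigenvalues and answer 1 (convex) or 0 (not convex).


The Hessian of f(x,y) = -8*x^2 - 1*x*y - 6*y^2 - 4*x - 7 is:
H = [[-16, -1], [-1, -12]]
Trace = -16 - 12 = -28
Determinant = -16*-12 - (-1)^2 = 191
Discriminant = (-28)^2 - 4*191 = 20.0
Eigenvalues: lambda_1 = -16.2361, lambda_2 = -11.7639
The function is not convex.

0


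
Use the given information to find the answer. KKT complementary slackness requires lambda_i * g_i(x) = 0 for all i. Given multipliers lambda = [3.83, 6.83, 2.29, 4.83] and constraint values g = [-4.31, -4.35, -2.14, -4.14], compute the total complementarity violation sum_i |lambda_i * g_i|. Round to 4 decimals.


KKT complementary slackness check:
lambda_1 * g_1 = 3.83 * -4.31 = -16.5073
lambda_2 * g_2 = 6.83 * -4.35 = -29.7105
lambda_3 * g_3 = 2.29 * -2.14 = -4.9006
lambda_4 * g_4 = 4.83 * -4.14 = -19.9962
Total violation = 16.5073 + 29.7105 + 4.9006 + 19.9962 = 71.1146


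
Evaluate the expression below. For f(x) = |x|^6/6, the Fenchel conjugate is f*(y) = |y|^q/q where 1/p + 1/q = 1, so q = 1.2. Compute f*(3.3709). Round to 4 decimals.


The conjugate exponent q satisfies 1/p + 1/q = 1.
p = 6, so q = 6/(6 - 1) = 1.2
|y|^q = 3.3709^1.2 = 4.2983
f*(3.3709) = 4.2983 / 1.2 = 3.5819


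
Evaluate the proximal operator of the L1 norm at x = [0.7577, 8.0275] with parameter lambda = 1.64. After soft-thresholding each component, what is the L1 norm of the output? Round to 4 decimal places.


Soft-thresholding with lambda = 1.64:
prox(0.7577) = sign(0.7577)*max(|0.7577| - 1.64, 0) = 0.0
prox(8.0275) = sign(8.0275)*max(|8.0275| - 1.64, 0) = 6.3875
prox(x) = [0.0, 6.3875]
||prox(x)||_1 = 0.0 + 6.3875 = 6.3875


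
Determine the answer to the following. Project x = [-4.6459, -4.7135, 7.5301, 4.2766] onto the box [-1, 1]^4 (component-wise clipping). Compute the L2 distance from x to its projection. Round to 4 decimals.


Project each component onto [-1, 1].
clip(-4.6459) = -1.0, clip(-4.7135) = -1.0, clip(7.5301) = 1.0, clip(4.2766) = 1.0
Projection = [-1.0, -1.0, 1.0, 1.0]
Squared diffs: [13.2926, 13.7901, 42.6422, 10.7361]
Distance = sqrt(80.461) = 8.97


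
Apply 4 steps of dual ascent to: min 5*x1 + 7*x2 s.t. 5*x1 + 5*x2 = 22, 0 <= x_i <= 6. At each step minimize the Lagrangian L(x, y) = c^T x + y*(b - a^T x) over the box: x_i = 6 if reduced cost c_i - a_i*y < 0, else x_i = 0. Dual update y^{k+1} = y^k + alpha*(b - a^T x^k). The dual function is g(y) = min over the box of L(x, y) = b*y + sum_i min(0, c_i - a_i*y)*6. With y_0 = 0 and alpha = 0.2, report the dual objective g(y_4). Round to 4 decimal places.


Dual ascent for LP: min 5*x1 + 7*x2, 5*x1 + 5*x2 = 22, 0 <= x_i <= 6
Step 1: y^k = 0.0, reduced costs: (5.0, 7.0)
  x^k = (0.0, 0.0), subgradient = b - a^T x = 22.0
  y^{k+1} = 0.0 + 0.2*22.0 = 4.4
Step 2: y^k = 4.4, reduced costs: (-17.0, -15.0)
  x^k = (6.0, 6.0), subgradient = b - a^T x = -38.0
  y^{k+1} = 4.4 + 0.2*-38.0 = -3.2
Step 3: y^k = -3.2, reduced costs: (21.0, 23.0)
  x^k = (0.0, 0.0), subgradient = b - a^T x = 22.0
  y^{k+1} = -3.2 + 0.2*22.0 = 1.2
Step 4: y^k = 1.2, reduced costs: (-1.0, 1.0)
  x^k = (6.0, 0.0), subgradient = b - a^T x = -8.0
  y^{k+1} = 1.2 + 0.2*-8.0 = -0.4
Dual objective at y_4 = -0.4: reduced costs (7.0, 9.0), box minimizer x = (0.0, 0.0)
g(y_4) = b*y + (c1 - a1*y)*x1 + (c2 - a2*y)*x2 = 22*(-0.4) + 7.0*0.0 + 9.0*0.0 = -8.8 + 0.0 + 0.0 = -8.8


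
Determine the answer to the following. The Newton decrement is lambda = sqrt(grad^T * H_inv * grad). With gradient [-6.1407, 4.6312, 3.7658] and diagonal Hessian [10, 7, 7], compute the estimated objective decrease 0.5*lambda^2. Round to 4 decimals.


Step 1: H is diagonal, so H^(-1) * g = [-0.6141, 0.6616, 0.538].
Step 2: g^T H^(-1) g = sum_i g_i^2 / H_ii
  = (-6.1407)^2/10 + (4.6312)^2/7 + (3.7658)^2/7
  = 3.7708 + 3.064 + 2.0259 = 8.8607
Step 3: Objective decrease = 0.5 * g^T H^(-1) g = 4.4304


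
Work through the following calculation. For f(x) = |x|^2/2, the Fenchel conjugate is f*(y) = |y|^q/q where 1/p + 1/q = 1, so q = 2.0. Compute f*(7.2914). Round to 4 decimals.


The conjugate exponent q satisfies 1/p + 1/q = 1.
p = 2, so q = 2/(2 - 1) = 2.0
|y|^q = 7.2914^2.0 = 53.1645
f*(7.2914) = 53.1645 / 2.0 = 26.5823


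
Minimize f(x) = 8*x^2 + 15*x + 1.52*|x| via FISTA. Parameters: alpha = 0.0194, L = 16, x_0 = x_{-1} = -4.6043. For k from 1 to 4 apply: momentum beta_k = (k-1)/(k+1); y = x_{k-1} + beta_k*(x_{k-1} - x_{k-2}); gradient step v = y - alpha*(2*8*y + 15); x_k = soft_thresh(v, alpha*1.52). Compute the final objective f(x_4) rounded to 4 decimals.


FISTA on f(x) = 8*x^2 + 15*x + 1.52*|x|
L = 16, alpha = 0.0194
Iteration 1: beta = 0.0, y = -4.6043 + 0.0*(-4.6043 + 4.6043) = -4.6043
  grad(y) = -58.6688, v = y - alpha*grad = -3.4661
  prox(v) = soft_thresh(-3.4661, 0.0295) = -3.4366
Iteration 2: beta = 0.3333, y = -3.4366 + 0.3333*(-3.4366 + 4.6043) = -3.0474
  grad(y) = -33.7587, v = y - alpha*grad = -2.3925
  prox(v) = soft_thresh(-2.3925, 0.0295) = -2.363
Iteration 3: beta = 0.5, y = -2.363 + 0.5*(-2.363 + 3.4366) = -1.8262
  grad(y) = -14.2191, v = y - alpha*grad = -1.5503
  prox(v) = soft_thresh(-1.5503, 0.0295) = -1.5209
Iteration 4: beta = 0.6, y = -1.5209 + 0.6*(-1.5209 + 2.363) = -1.0156
  grad(y) = -1.249, v = y - alpha*grad = -0.9913
  prox(v) = soft_thresh(-0.9913, 0.0295) = -0.9618
f(x_4) = 8*(-0.9618)^2 + 15*(-0.9618) + 1.52*|-0.9618| = -5.5645


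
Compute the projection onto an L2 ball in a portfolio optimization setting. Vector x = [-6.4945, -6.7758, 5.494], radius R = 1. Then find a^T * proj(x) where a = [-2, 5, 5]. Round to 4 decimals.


Step 1: Compute ||x|| (intermediates to 6 decimals).
||x|| = sqrt((-6.4945)^2 + (-6.7758)^2 + 5.494^2) = 10.875387
Step 2: Project.
Since ||x|| > R, scale = R/||x|| = 1/10.875387 = 0.091951, proj(x) = scale * x
proj(x) = [-0.597176, -0.623042, 0.505179]
Step 3: Dot product.
a^T * proj(x) = -2*(-0.597176) + 5*(-0.623042) + 5*0.505179 = 0.605
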